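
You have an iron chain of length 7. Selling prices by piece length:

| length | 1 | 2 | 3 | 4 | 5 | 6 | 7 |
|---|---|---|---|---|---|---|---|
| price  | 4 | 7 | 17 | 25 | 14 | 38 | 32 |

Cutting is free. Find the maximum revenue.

Let R[k] be the best obtainable value from length k. For each k, try every first piece i and keep the best of price[i] + R[k−i].
R[1] = 4
R[2] = 8  (first piece 1, then R[1]=4)
R[3] = 17
R[4] = 25
R[5] = 29  (first piece 1, then R[4]=25)
R[6] = 38
R[7] = 42  (first piece 1, then R[6]=38)
One optimal cutting: 6 + 1 → $38 + $4 = $42.

42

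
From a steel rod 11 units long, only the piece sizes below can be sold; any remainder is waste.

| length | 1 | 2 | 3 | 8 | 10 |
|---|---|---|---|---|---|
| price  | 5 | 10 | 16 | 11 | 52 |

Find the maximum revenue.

Consider every possible first cut. r[k] is the best of p[i]+r[k−i] over all sellable i≤k.
r[1] = 5
r[2] = max(5+5, 10+0) = 10
r[3] = max(5+10, 10+5, 16+0) = 16
r[4] = max(5+16, 10+10, 16+5) = 21
r[5] = max(5+21, 10+16, 16+10) = 26
r[6] = max(5+26, 10+21, 16+16) = 32
r[7] = max(5+32, 10+26, 16+21) = 37
r[8] = max(5+37, 10+32, 16+26, 11+0) = 42
r[9] = max(5+42, 10+37, 16+32, 11+5) = 48
r[10] = max(5+48, 10+42, 16+37, 11+10, 52+0) = 53
r[11] = max(5+53, 10+48, 16+42, 11+16, 52+5) = 58
One optimal cutting: 3 + 3 + 3 + 1 + 1 → $58.

58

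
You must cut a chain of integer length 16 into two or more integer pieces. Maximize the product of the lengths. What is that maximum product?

Fill f[k] for k=2..16: at each k try every first piece i and multiply by the better of (k−i) uncut or f[k−i].
f[2] = 1*max(1,0) = 1*1 = 1
f[3] = 1*max(2,1) = 1*2 = 2
f[4] = 2*max(2,1) = 2*2 = 4
f[5] = 2*max(3,2) = 2*3 = 6
f[6] = 3*max(3,2) = 3*3 = 9
f[7] = 2*max(5,6) = 2*6 = 12
f[8] = 2*max(6,9) = 2*9 = 18
f[9] = 3*max(6,9) = 3*9 = 27
f[10] = 2*max(8,18) = 2*18 = 36
f[11] = 2*max(9,27) = 2*27 = 54
f[12] = 3*max(9,27) = 3*27 = 81
f[13] = 2*max(11,54) = 2*54 = 108
f[14] = 2*max(12,81) = 2*81 = 162
f[15] = 3*max(12,81) = 3*81 = 243
f[16] = 2*max(14,162) = 2*162 = 324
One optimal split: 3 + 3 + 3 + 3 + 2 + 2; product 3*3*3*3*2*2 = 324.

324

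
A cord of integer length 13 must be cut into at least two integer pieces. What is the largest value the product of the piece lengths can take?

Fill P[k] for k=2..13: at each k try every first piece i and multiply by the better of (k−i) uncut or P[k−i].
Small cases: P[2]=1, P[3]=2, P[4]=4, P[5]=6.
P[6] = 3·max(3,2) = 3·3 = 9
P[7] = 2·max(5,6) = 2·6 = 12
P[8] = 2·max(6,9) = 2·9 = 18
P[9] = 3·max(6,9) = 3·9 = 27
P[10] = 2·max(8,18) = 2·18 = 36
P[11] = 2·max(9,27) = 2·27 = 54
P[12] = 3·max(9,27) = 3·27 = 81
P[13] = 2·max(11,54) = 2·54 = 108
One optimal split: 3 + 3 + 3 + 2 + 2; product 3·3·3·2·2 = 108.

108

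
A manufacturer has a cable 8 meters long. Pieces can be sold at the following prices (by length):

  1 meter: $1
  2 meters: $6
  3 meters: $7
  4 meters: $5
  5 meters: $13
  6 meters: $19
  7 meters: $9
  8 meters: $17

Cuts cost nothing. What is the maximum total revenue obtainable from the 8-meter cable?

25

Consider every possible first cut. r[k] is the best of p[i]+r[k−i] over all sellable i≤k.
r[1] = 1
r[2] = max(1+1, 6+0) = 6
r[3] = max(1+6, 6+1, 7+0) = 7
r[4] = max(1+7, 6+6, 7+1, 5+0) = 12
r[5] = max(1+12, 6+7, 7+6, 5+1, 13+0) = 13
r[6] = max(1+13, 6+12, 7+7, 5+6, 13+1, 19+0) = 19
r[7] = max(1+19, 6+13, 7+12, …, 19+1, 9+0) = 20
r[8] = max(1+20, 6+19, 7+13, …, 9+1, 17+0) = 25
One optimal cutting: 6 + 2 → $19 + $6 = $25.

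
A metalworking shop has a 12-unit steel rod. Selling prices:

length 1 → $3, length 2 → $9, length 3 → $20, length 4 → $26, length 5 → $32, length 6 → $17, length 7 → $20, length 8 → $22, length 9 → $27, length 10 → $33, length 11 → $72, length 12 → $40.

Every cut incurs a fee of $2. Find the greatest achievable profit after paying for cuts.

74

Let v[k] be the best obtainable value from length k. For each k, try every first piece i and keep the best of price[i] + v[k−i] minus the 2 cut fee when i<k.
v[1] = 3
v[2] = 9
v[3] = 20
v[4] = 26
v[5] = 32
v[6] = 38  (first piece 3, then v[3]=20)
v[7] = 44  (first piece 3, then v[4]=26)
v[8] = 50  (first piece 3, then v[5]=32)
v[9] = 56  (first piece 3, then v[6]=38)
v[10] = 62  (first piece 3, then v[7]=44)
v[11] = 72
v[12] = 74  (first piece 3, then v[9]=56)
One optimal plan: pieces 3 + 3 + 3 + 3 (3 cuts) → $80 − $6 = $74.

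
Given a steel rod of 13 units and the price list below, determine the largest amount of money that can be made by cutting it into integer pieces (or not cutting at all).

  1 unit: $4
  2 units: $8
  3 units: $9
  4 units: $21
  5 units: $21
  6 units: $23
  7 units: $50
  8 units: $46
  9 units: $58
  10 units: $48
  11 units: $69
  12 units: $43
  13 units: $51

Build v[k] bottom-up: v[k] = max over allowed piece i of (p[i] + v[k−i]).
v[1] = 4
v[2] = max(4+4, 8+0) = 8
v[3] = max(4+8, 8+4, 9+0) = 12
v[4] = max(4+12, 8+8, 9+4, 21+0) = 21
v[5] = max(4+21, 8+12, 9+8, 21+4, 21+0) = 25
v[6] = max(4+25, 8+21, 9+12, 21+8, 21+4, 23+0) = 29
v[7] = max(4+29, 8+25, 9+21, …, 23+4, 50+0) = 50
v[8] = max(4+50, 8+29, 9+25, …, 50+4, 46+0) = 54
v[9] = max(4+54, 8+50, 9+29, …, 46+4, 58+0) = 58
v[10] = max(4+58, 8+54, 9+50, …, 58+4, 48+0) = 62
v[11] = max(4+62, 8+58, 9+54, …, 48+4, 69+0) = 71
v[12] = max(4+71, 8+62, 9+58, …, 69+4, 43+0) = 75
v[13] = max(4+75, 8+71, 9+62, …, 43+4, 51+0) = 79
One optimal cutting: 7 + 4 + 1 + 1 → $50 + $21 + $4 + $4 = $79.

79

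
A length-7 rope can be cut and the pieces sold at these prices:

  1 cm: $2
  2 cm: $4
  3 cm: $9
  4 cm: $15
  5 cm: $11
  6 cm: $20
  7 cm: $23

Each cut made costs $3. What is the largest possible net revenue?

Let v[k] be the best obtainable value from length k. For each k, try every first piece i and keep the best of price[i] + v[k−i] minus the 3 cut fee when i<k.
v[1] = 2
v[2] = max(2+2-3, 4+0) = 4
v[3] = max(2+4-3, 4+2-3, 9+0) = 9
v[4] = max(2+9-3, 4+4-3, 9+2-3, 15+0) = 15
v[5] = max(2+15-3, 4+9-3, 9+4-3, 15+2-3, 11+0) = 14
v[6] = max(2+14-3, 4+15-3, 9+9-3, 15+4-3, 11+2-3, 20+0) = 20
v[7] = max(2+20-3, 4+14-3, 9+15-3, …, 20+2-3, 23+0) = 23
Best is to make no cuts and sell whole for $23.

23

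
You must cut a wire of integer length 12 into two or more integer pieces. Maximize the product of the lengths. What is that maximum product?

81

Let P[k] be the best product for length k (with at least one cut). For each first piece i, the rest contributes max(k−i, P[k−i]).
P[2] = 1×max(1,0) = 1×1 = 1
P[3] = 1×max(2,1) = 1×2 = 2
P[4] = 2×max(2,1) = 2×2 = 4
P[5] = 2×max(3,2) = 2×3 = 6
P[6] = 3×max(3,2) = 3×3 = 9
P[7] = 2×max(5,6) = 2×6 = 12
P[8] = 2×max(6,9) = 2×9 = 18
P[9] = 3×max(6,9) = 3×9 = 27
P[10] = 2×max(8,18) = 2×18 = 36
P[11] = 2×max(9,27) = 2×27 = 54
P[12] = 3×max(9,27) = 3×27 = 81
One optimal split: 3 + 3 + 3 + 3; product 3×3×3×3 = 81.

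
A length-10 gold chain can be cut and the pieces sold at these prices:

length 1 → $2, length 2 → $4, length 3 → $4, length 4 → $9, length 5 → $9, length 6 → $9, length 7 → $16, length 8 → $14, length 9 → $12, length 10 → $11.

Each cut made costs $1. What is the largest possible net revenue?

Consider every possible first cut. r[k] is the best of p[i]+r[k−i] over all sellable i≤k, charging 1 whenever i<k.
r[1] = 2
r[2] = 4
r[3] = 5  (first piece 1, then r[2]=4)
r[4] = 9
r[5] = 10  (first piece 1, then r[4]=9)
r[6] = 12  (first piece 2, then r[4]=9)
r[7] = 16
r[8] = 17  (first piece 1, then r[7]=16)
r[9] = 19  (first piece 2, then r[7]=16)
r[10] = 20  (first piece 1, then r[9]=19)
One optimal plan: pieces 7 + 2 + 1 (2 cuts) → $22 − $2 = $20.

20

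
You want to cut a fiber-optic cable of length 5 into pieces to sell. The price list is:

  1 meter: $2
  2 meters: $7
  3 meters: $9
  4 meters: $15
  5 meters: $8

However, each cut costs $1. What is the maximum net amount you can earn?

Build net[k] bottom-up: net[k] = max over allowed piece i of (p[i] + net[k−i]) − 1 per cut.
net[1] = 2
net[2] = 7
net[3] = 9
net[4] = 15
net[5] = 16  (first piece 1, then net[4]=15)
One optimal plan: pieces 4 + 1 (1 cut) → $17 − $1 = $16.

16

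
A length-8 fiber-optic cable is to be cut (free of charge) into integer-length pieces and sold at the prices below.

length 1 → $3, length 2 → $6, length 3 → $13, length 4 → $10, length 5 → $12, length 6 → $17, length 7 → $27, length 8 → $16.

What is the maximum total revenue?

32

Let R[k] be the best obtainable value from length k. For each k, try every first piece i and keep the best of price[i] + R[k−i].
R[1] = 3
R[2] = max(3+3, 6+0) = 6
R[3] = max(3+6, 6+3, 13+0) = 13
R[4] = max(3+13, 6+6, 13+3, 10+0) = 16
R[5] = max(3+16, 6+13, 13+6, 10+3, 12+0) = 19
R[6] = max(3+19, 6+16, 13+13, 10+6, 12+3, 17+0) = 26
R[7] = max(3+26, 6+19, 13+16, …, 17+3, 27+0) = 29
R[8] = max(3+29, 6+26, 13+19, …, 27+3, 16+0) = 32
One optimal cutting: 3 + 3 + 1 + 1 → $13 + $13 + $3 + $3 = $32.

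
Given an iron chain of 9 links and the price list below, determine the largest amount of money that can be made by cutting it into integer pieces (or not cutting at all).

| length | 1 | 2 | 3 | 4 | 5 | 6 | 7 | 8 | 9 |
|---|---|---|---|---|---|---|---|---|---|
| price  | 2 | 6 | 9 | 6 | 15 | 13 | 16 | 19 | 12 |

27

Let best[k] be the best obtainable value from length k. For each k, try every first piece i and keep the best of price[i] + best[k−i].
best[1] = 2
best[2] = max(2+2, 6+0) = 6
best[3] = max(2+6, 6+2, 9+0) = 9
best[4] = max(2+9, 6+6, 9+2, 6+0) = 12
best[5] = max(2+12, 6+9, 9+6, 6+2, 15+0) = 15
best[6] = max(2+15, 6+12, 9+9, 6+6, 15+2, 13+0) = 18
best[7] = max(2+18, 6+15, 9+12, …, 13+2, 16+0) = 21
best[8] = max(2+21, 6+18, 9+15, …, 16+2, 19+0) = 24
best[9] = max(2+24, 6+21, 9+18, …, 19+2, 12+0) = 27
One optimal cutting: 3 + 2 + 2 + 2 → $9 + $6 + $6 + $6 = $27.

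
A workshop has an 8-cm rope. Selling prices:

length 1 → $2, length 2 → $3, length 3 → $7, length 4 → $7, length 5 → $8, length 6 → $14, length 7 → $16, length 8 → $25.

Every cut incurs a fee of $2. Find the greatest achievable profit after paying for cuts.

Let net[k] be the best obtainable value from length k. For each k, try every first piece i and keep the best of price[i] + net[k−i] minus the 2 cut fee when i<k.
net[1] = 2
net[2] = max(2+2-2, 3+0) = 3
net[3] = max(2+3-2, 3+2-2, 7+0) = 7
net[4] = max(2+7-2, 3+3-2, 7+2-2, 7+0) = 7
net[5] = max(2+7-2, 3+7-2, 7+3-2, 7+2-2, 8+0) = 8
net[6] = max(2+8-2, 3+7-2, 7+7-2, 7+3-2, 8+2-2, 14+0) = 14
net[7] = max(2+14-2, 3+8-2, 7+7-2, …, 14+2-2, 16+0) = 16
net[8] = max(2+16-2, 3+14-2, 7+8-2, …, 16+2-2, 25+0) = 25
Best is to make no cuts and sell whole for $25.

25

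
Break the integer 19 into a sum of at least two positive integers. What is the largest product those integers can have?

972

Let P[k] be the best product for length k (with at least one cut). For each first piece i, the rest contributes max(k−i, P[k−i]).
P[2] = 1·max(1,0) = 1·1 = 1
P[3] = max(1·2, 2·1) = 2
P[4] = max(1·3, 2·2, 3·1) = 4
P[5] = max(1·4, 2·3, 3·2, 4·1) = 6
P[6] = max(1·6, 2·4, 3·3, 4·2, 5·1) = 9
P[7] = max(1·9, 2·6, 3·4, 4·3, 5·2, 6·1) = 12
P[8] = max(1·12, 2·9, 3·6, …, 6·2, 7·1) = 18
P[9] = max(1·18, 2·12, 3·9, …, 7·2, 8·1) = 27
P[10] = max(1·27, 2·18, 3·12, …, 8·2, 9·1) = 36
P[11] = max(1·36, 2·27, 3·18, …, 9·2, 10·1) = 54
P[12] = max(1·54, 2·36, 3·27, …, 10·2, 11·1) = 81
P[13] = max(1·81, 2·54, 3·36, …, 11·2, 12·1) = 108
P[14] = max(1·108, 2·81, 3·54, …, 12·2, 13·1) = 162
P[15] = max(1·162, 2·108, 3·81, …, 13·2, 14·1) = 243
P[16] = max(1·243, 2·162, 3·108, …, 14·2, 15·1) = 324
P[17] = max(1·324, 2·243, 3·162, …, 15·2, 16·1) = 486
P[18] = max(1·486, 2·324, 3·243, …, 16·2, 17·1) = 729
P[19] = max(1·729, 2·486, 3·324, …, 17·2, 18·1) = 972
One optimal split: 3 + 3 + 3 + 3 + 3 + 2 + 2; product 3·3·3·3·3·2·2 = 972.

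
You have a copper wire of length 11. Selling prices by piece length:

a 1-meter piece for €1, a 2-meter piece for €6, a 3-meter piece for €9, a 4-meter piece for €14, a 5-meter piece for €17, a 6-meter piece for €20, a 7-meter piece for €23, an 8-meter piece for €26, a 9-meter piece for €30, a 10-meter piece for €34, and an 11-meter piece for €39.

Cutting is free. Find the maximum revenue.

39

Consider every possible first cut. R[k] is the best of p[i]+R[k−i] over all sellable i≤k.
R[1] = 1
R[2] = max(1+1, 6+0) = 6
R[3] = max(1+6, 6+1, 9+0) = 9
R[4] = max(1+9, 6+6, 9+1, 14+0) = 14
R[5] = max(1+14, 6+9, 9+6, 14+1, 17+0) = 17
R[6] = max(1+17, 6+14, 9+9, 14+6, 17+1, 20+0) = 20
R[7] = max(1+20, 6+17, 9+14, …, 20+1, 23+0) = 23
R[8] = max(1+23, 6+20, 9+17, …, 23+1, 26+0) = 28
R[9] = max(1+28, 6+23, 9+20, …, 26+1, 30+0) = 31
R[10] = max(1+31, 6+28, 9+23, …, 30+1, 34+0) = 34
R[11] = max(1+34, 6+31, 9+28, …, 34+1, 39+0) = 39
Best is to sell the whole 11-meter piece uncut for €39.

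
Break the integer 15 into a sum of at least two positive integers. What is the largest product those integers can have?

Fill P[k] for k=2..15: at each k try every first piece i and multiply by the better of (k−i) uncut or P[k−i].
P[2] = 1·max(1,0) = 1·1 = 1
P[3] = max(1·2, 2·1) = 2
P[4] = max(1·3, 2·2, 3·1) = 4
P[5] = max(1·4, 2·3, 3·2, 4·1) = 6
P[6] = max(1·6, 2·4, 3·3, 4·2, 5·1) = 9
P[7] = max(1·9, 2·6, 3·4, 4·3, 5·2, 6·1) = 12
P[8] = max(1·12, 2·9, 3·6, …, 6·2, 7·1) = 18
P[9] = max(1·18, 2·12, 3·9, …, 7·2, 8·1) = 27
P[10] = max(1·27, 2·18, 3·12, …, 8·2, 9·1) = 36
P[11] = max(1·36, 2·27, 3·18, …, 9·2, 10·1) = 54
P[12] = max(1·54, 2·36, 3·27, …, 10·2, 11·1) = 81
P[13] = max(1·81, 2·54, 3·36, …, 11·2, 12·1) = 108
P[14] = max(1·108, 2·81, 3·54, …, 12·2, 13·1) = 162
P[15] = max(1·162, 2·108, 3·81, …, 13·2, 14·1) = 243
One optimal split: 3 + 3 + 3 + 3 + 3; product 3·3·3·3·3 = 243.

243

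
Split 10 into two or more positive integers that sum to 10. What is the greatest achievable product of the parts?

Let prod[k] be the best product for length k (with at least one cut). For each first piece i, the rest contributes max(k−i, prod[k−i]).
prod[2] = 1*max(1,0) = 1*1 = 1
prod[3] = 1*max(2,1) = 1*2 = 2
prod[4] = 2*max(2,1) = 2*2 = 4
prod[5] = 2*max(3,2) = 2*3 = 6
prod[6] = 3*max(3,2) = 3*3 = 9
prod[7] = 2*max(5,6) = 2*6 = 12
prod[8] = 2*max(6,9) = 2*9 = 18
prod[9] = 3*max(6,9) = 3*9 = 27
prod[10] = 2*max(8,18) = 2*18 = 36
One optimal split: 3 + 3 + 2 + 2; product 3*3*2*2 = 36.

36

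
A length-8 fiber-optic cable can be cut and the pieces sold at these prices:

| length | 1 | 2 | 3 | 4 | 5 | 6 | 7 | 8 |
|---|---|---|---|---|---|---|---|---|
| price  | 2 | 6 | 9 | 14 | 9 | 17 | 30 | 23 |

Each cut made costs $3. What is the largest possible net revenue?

Consider every possible first cut. net[k] is the best of p[i]+net[k−i] over all sellable i≤k, charging 3 whenever i<k.
net[1] = 2
net[2] = max(2+2-3, 6+0) = 6
net[3] = max(2+6-3, 6+2-3, 9+0) = 9
net[4] = max(2+9-3, 6+6-3, 9+2-3, 14+0) = 14
net[5] = max(2+14-3, 6+9-3, 9+6-3, 14+2-3, 9+0) = 13
net[6] = max(2+13-3, 6+14-3, 9+9-3, 14+6-3, 9+2-3, 17+0) = 17
net[7] = max(2+17-3, 6+13-3, 9+14-3, …, 17+2-3, 30+0) = 30
net[8] = max(2+30-3, 6+17-3, 9+13-3, …, 30+2-3, 23+0) = 29
One optimal plan: pieces 7 + 1 (1 cut) → $32 − $3 = $29.

29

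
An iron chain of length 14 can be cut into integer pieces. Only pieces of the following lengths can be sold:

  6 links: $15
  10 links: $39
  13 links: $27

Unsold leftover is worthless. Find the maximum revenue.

39

Build f[k] bottom-up: f[k] = max over allowed piece i of (p[i] + f[k−i]).
f[1] = 0
f[2] = 0
f[3] = 0
f[4] = 0
f[5] = 0
f[6] = 15
f[7] = 15
f[8] = 15
f[9] = 15
f[10] = max(15+0, 39+0) = 39
f[11] = max(15+0, 39+0) = 39
f[12] = max(15+15, 39+0) = 39
f[13] = max(15+15, 39+0, 27+0) = 39
f[14] = max(15+15, 39+0, 27+0) = 39
One optimal cutting: pieces 10 with 4 links of scrap → $39.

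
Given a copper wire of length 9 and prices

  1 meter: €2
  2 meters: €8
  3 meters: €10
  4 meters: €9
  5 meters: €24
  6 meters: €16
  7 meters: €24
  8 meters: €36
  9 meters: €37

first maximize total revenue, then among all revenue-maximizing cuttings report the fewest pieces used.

3

Build r[k] bottom-up: r[k] = max over allowed piece i of (p[i] + r[k−i]).
r[1] = 2
r[2] = 8
r[3] = 10  (first piece 1, then r[2]=8)
r[4] = 16  (first piece 2, then r[2]=8)
r[5] = 24
r[6] = 26  (first piece 1, then r[5]=24)
r[7] = 32  (first piece 2, then r[5]=24)
r[8] = 36
r[9] = 40  (first piece 2, then r[7]=32)
Maximum revenue is €40.
Now minimize piece count subject to staying optimal: for each k, pieces[k] = 1 + min over i with p[i]+r[k−i]=r[k] of pieces[k−i].
pieces[6] = 2
pieces[7] = 2
pieces[8] = 1
pieces[9] = 3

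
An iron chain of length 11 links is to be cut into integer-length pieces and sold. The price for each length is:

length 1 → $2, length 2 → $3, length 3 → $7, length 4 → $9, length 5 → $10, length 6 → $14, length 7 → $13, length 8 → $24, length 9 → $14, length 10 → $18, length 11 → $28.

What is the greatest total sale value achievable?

Build r[k] bottom-up: r[k] = max over allowed piece i of (p[i] + r[k−i]).
r[1] = 2
r[2] = 4  (first piece 1, then r[1]=2)
r[3] = 7
r[4] = 9  (first piece 1, then r[3]=7)
r[5] = 11  (first piece 1, then r[4]=9)
r[6] = 14  (first piece 3, then r[3]=7)
r[7] = 16  (first piece 1, then r[6]=14)
r[8] = 24
r[9] = 26  (first piece 1, then r[8]=24)
r[10] = 28  (first piece 1, then r[9]=26)
r[11] = 31  (first piece 3, then r[8]=24)
One optimal cutting: 8 + 3 → $24 + $7 = $31.

31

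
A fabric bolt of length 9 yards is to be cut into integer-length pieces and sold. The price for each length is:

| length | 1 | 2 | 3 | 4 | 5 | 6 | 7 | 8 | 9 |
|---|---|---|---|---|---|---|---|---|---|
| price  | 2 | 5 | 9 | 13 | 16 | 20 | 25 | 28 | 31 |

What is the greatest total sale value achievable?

Build v[k] bottom-up: v[k] = max over allowed piece i of (p[i] + v[k−i]).
v[1] = 2
v[2] = max(2+2, 5+0) = 5
v[3] = max(2+5, 5+2, 9+0) = 9
v[4] = max(2+9, 5+5, 9+2, 13+0) = 13
v[5] = max(2+13, 5+9, 9+5, 13+2, 16+0) = 16
v[6] = max(2+16, 5+13, 9+9, 13+5, 16+2, 20+0) = 20
v[7] = max(2+20, 5+16, 9+13, …, 20+2, 25+0) = 25
v[8] = max(2+25, 5+20, 9+16, …, 25+2, 28+0) = 28
v[9] = max(2+28, 5+25, 9+20, …, 28+2, 31+0) = 31
Best is to sell the whole 9-yard piece uncut for $31.

31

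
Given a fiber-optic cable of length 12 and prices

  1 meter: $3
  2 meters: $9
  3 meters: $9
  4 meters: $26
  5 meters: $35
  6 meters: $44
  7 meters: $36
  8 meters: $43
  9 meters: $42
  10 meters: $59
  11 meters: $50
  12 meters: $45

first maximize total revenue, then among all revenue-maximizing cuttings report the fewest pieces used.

Build r[k] bottom-up: r[k] = max over allowed piece i of (p[i] + r[k−i]).
r[1] = 3
r[2] = max(3+3, 9+0) = 9
r[3] = max(3+9, 9+3, 9+0) = 12
r[4] = max(3+12, 9+9, 9+3, 26+0) = 26
r[5] = max(3+26, 9+12, 9+9, 26+3, 35+0) = 35
r[6] = max(3+35, 9+26, 9+12, 26+9, 35+3, 44+0) = 44
r[7] = max(3+44, 9+35, 9+26, …, 44+3, 36+0) = 47
r[8] = max(3+47, 9+44, 9+35, …, 36+3, 43+0) = 53
r[9] = max(3+53, 9+47, 9+44, …, 43+3, 42+0) = 61
r[10] = max(3+61, 9+53, 9+47, …, 42+3, 59+0) = 70
r[11] = max(3+70, 9+61, 9+53, …, 59+3, 50+0) = 79
r[12] = max(3+79, 9+70, 9+61, …, 50+3, 45+0) = 88
Maximum revenue is $88.
Now minimize piece count subject to staying optimal: for each k, pieces[k] = 1 + min over i with p[i]+r[k−i]=r[k] of pieces[k−i].
pieces[9] = 2
pieces[10] = 2
pieces[11] = 2
pieces[12] = 2

2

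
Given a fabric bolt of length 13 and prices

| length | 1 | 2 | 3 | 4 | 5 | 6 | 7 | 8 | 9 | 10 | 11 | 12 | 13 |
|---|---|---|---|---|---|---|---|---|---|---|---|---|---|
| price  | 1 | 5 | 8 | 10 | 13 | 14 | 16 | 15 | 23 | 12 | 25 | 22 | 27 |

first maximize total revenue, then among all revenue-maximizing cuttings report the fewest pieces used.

Let r[k] be the best obtainable value from length k. For each k, try every first piece i and keep the best of price[i] + r[k−i].
r[1] = 1
r[2] = max(1+1, 5+0) = 5
r[3] = max(1+5, 5+1, 8+0) = 8
r[4] = max(1+8, 5+5, 8+1, 10+0) = 10
r[5] = max(1+10, 5+8, 8+5, 10+1, 13+0) = 13
r[6] = max(1+13, 5+10, 8+8, 10+5, 13+1, 14+0) = 16
r[7] = max(1+16, 5+13, 8+10, …, 14+1, 16+0) = 18
r[8] = max(1+18, 5+16, 8+13, …, 16+1, 15+0) = 21
r[9] = max(1+21, 5+18, 8+16, …, 15+1, 23+0) = 24
r[10] = max(1+24, 5+21, 8+18, …, 23+1, 12+0) = 26
r[11] = max(1+26, 5+24, 8+21, …, 12+1, 25+0) = 29
r[12] = max(1+29, 5+26, 8+24, …, 25+1, 22+0) = 32
r[13] = max(1+32, 5+29, 8+26, …, 22+1, 27+0) = 34
Maximum revenue is $34.
Now minimize piece count subject to staying optimal: for each k, pieces[k] = 1 + min over i with p[i]+r[k−i]=r[k] of pieces[k−i].
pieces[10] = 2
pieces[11] = 3
pieces[12] = 4
pieces[13] = 3

3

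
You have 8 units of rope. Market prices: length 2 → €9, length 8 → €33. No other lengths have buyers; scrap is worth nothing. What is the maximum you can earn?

36

Let f[k] be the best obtainable value from length k. For each k, try every first piece i and keep the best of price[i] + f[k−i].
f[1] = 0
f[2] = 9
f[3] = 9
f[4] = 18  (first piece 2, then f[2]=9)
f[5] = 18
f[6] = 27  (first piece 2, then f[4]=18)
f[7] = 27
f[8] = max(9+27, 33+0) = 36
One optimal cutting: 2 + 2 + 2 + 2 → €36.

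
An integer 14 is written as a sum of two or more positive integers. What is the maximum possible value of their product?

162

Fill m[k] for k=2..14: at each k try every first piece i and multiply by the better of (k−i) uncut or m[k−i].
m[2] = 1*max(1,0) = 1*1 = 1
m[3] = 1*max(2,1) = 1*2 = 2
m[4] = 2*max(2,1) = 2*2 = 4
m[5] = 2*max(3,2) = 2*3 = 6
m[6] = 3*max(3,2) = 3*3 = 9
m[7] = 2*max(5,6) = 2*6 = 12
m[8] = 2*max(6,9) = 2*9 = 18
m[9] = 3*max(6,9) = 3*9 = 27
m[10] = 2*max(8,18) = 2*18 = 36
m[11] = 2*max(9,27) = 2*27 = 54
m[12] = 3*max(9,27) = 3*27 = 81
m[13] = 2*max(11,54) = 2*54 = 108
m[14] = 2*max(12,81) = 2*81 = 162
One optimal split: 3 + 3 + 3 + 3 + 2; product 3*3*3*3*2 = 162.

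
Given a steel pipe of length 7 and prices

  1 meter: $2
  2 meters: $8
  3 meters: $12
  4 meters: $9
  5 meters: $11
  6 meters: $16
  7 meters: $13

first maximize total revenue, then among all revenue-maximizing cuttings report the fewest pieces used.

3

Let r[k] be the best obtainable value from length k. For each k, try every first piece i and keep the best of price[i] + r[k−i].
r[1] = 2
r[2] = max(2+2, 8+0) = 8
r[3] = max(2+8, 8+2, 12+0) = 12
r[4] = max(2+12, 8+8, 12+2, 9+0) = 16
r[5] = max(2+16, 8+12, 12+8, 9+2, 11+0) = 20
r[6] = max(2+20, 8+16, 12+12, 9+8, 11+2, 16+0) = 24
r[7] = max(2+24, 8+20, 12+16, …, 16+2, 13+0) = 28
Maximum revenue is $28.
Now minimize piece count subject to staying optimal: for each k, pieces[k] = 1 + min over i with p[i]+r[k−i]=r[k] of pieces[k−i].
pieces[4] = 2
pieces[5] = 2
pieces[6] = 2
pieces[7] = 3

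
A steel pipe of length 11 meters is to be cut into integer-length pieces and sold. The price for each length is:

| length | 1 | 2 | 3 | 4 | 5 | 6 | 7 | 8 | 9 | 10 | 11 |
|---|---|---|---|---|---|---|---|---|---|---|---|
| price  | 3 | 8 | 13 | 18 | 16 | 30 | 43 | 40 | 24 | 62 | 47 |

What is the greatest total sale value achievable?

65

Build r[k] bottom-up: r[k] = max over allowed piece i of (p[i] + r[k−i]).
r[1] = 3
r[2] = 8
r[3] = 13
r[4] = 18
r[5] = 21  (first piece 1, then r[4]=18)
r[6] = 30
r[7] = 43
r[8] = 46  (first piece 1, then r[7]=43)
r[9] = 51  (first piece 2, then r[7]=43)
r[10] = 62
r[11] = 65  (first piece 1, then r[10]=62)
One optimal cutting: 10 + 1 → $62 + $3 = $65.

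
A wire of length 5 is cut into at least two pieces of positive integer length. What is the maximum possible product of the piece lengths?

Define f[k] = max over 1≤i<k of i · max(k−i, f[k−i]); the inner max lets the remainder stay uncut if that's better.
f[2] = 1×max(1,0) = 1×1 = 1
f[3] = max(1×2, 2×1) = 2
f[4] = max(1×3, 2×2, 3×1) = 4
f[5] = max(1×4, 2×3, 3×2, 4×1) = 6
One optimal split: 3 + 2; product 3×2 = 6.

6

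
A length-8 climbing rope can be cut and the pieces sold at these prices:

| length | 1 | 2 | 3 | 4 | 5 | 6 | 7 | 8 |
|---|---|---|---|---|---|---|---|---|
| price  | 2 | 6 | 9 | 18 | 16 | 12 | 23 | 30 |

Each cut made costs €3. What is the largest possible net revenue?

Let r[k] be the best obtainable value from length k. For each k, try every first piece i and keep the best of price[i] + r[k−i] minus the 3 cut fee when i<k.
r[1] = 2
r[2] = 6
r[3] = 9
r[4] = 18
r[5] = 17  (first piece 1, then r[4]=18)
r[6] = 21  (first piece 2, then r[4]=18)
r[7] = 24  (first piece 3, then r[4]=18)
r[8] = 33  (first piece 4, then r[4]=18)
One optimal plan: pieces 4 + 4 (1 cut) → €36 − €3 = €33.

33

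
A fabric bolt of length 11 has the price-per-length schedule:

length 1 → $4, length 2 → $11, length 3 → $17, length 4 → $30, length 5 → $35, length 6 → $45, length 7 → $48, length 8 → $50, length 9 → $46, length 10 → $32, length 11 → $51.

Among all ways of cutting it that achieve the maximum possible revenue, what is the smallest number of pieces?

Let r[k] be the best obtainable value from length k. For each k, try every first piece i and keep the best of price[i] + r[k−i].
r[1] = 4
r[2] = max(4+4, 11+0) = 11
r[3] = max(4+11, 11+4, 17+0) = 17
r[4] = max(4+17, 11+11, 17+4, 30+0) = 30
r[5] = max(4+30, 11+17, 17+11, 30+4, 35+0) = 35
r[6] = max(4+35, 11+30, 17+17, 30+11, 35+4, 45+0) = 45
r[7] = max(4+45, 11+35, 17+30, …, 45+4, 48+0) = 49
r[8] = max(4+49, 11+45, 17+35, …, 48+4, 50+0) = 60
r[9] = max(4+60, 11+49, 17+45, …, 50+4, 46+0) = 65
r[10] = max(4+65, 11+60, 17+49, …, 46+4, 32+0) = 75
r[11] = max(4+75, 11+65, 17+60, …, 32+4, 51+0) = 80
Maximum revenue is $80.
Now minimize piece count subject to staying optimal: for each k, pieces[k] = 1 + min over i with p[i]+r[k−i]=r[k] of pieces[k−i].
pieces[8] = 2
pieces[9] = 2
pieces[10] = 2
pieces[11] = 2

2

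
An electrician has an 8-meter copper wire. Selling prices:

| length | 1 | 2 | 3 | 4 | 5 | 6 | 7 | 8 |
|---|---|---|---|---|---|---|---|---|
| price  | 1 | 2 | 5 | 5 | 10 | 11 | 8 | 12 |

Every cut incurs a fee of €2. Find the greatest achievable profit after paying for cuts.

13

Consider every possible first cut. v[k] is the best of p[i]+v[k−i] over all sellable i≤k, charging 2 whenever i<k.
v[1] = 1
v[2] = max(1+1-2, 2+0) = 2
v[3] = max(1+2-2, 2+1-2, 5+0) = 5
v[4] = max(1+5-2, 2+2-2, 5+1-2, 5+0) = 5
v[5] = max(1+5-2, 2+5-2, 5+2-2, 5+1-2, 10+0) = 10
v[6] = max(1+10-2, 2+5-2, 5+5-2, 5+2-2, 10+1-2, 11+0) = 11
v[7] = max(1+11-2, 2+10-2, 5+5-2, …, 11+1-2, 8+0) = 10
v[8] = max(1+10-2, 2+11-2, 5+10-2, …, 8+1-2, 12+0) = 13
One optimal plan: pieces 5 + 3 (1 cut) → €15 − €2 = €13.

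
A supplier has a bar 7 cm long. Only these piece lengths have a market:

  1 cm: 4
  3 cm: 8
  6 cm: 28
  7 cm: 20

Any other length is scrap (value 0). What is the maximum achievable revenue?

Consider every possible first cut. best[k] is the best of p[i]+best[k−i] over all sellable i≤k.
best[1] = 4
best[2] = 8  (first piece 1, then best[1]=4)
best[3] = max(4+8, 8+0) = 12
best[4] = max(4+12, 8+4) = 16
best[5] = max(4+16, 8+8) = 20
best[6] = max(4+20, 8+12, 28+0) = 28
best[7] = max(4+28, 8+16, 28+4, 20+0) = 32
One optimal cutting: 6 + 1 → 32.

32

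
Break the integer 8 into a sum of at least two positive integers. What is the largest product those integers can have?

Let prod[k] be the best product for length k (with at least one cut). For each first piece i, the rest contributes max(k−i, prod[k−i]).
Small cases: prod[2]=1.
prod[3] = max(1*2, 2*1) = 2
prod[4] = max(1*3, 2*2, 3*1) = 4
prod[5] = max(1*4, 2*3, 3*2, 4*1) = 6
prod[6] = max(1*6, 2*4, 3*3, 4*2, 5*1) = 9
prod[7] = max(1*9, 2*6, 3*4, 4*3, 5*2, 6*1) = 12
prod[8] = max(1*12, 2*9, 3*6, …, 6*2, 7*1) = 18
One optimal split: 3 + 3 + 2; product 3*3*2 = 18.

18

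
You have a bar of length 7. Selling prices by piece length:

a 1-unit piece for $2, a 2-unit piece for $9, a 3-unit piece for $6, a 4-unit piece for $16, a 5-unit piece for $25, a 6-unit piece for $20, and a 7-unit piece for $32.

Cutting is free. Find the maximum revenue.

Build r[k] bottom-up: r[k] = max over allowed piece i of (p[i] + r[k−i]).
r[1] = 2
r[2] = max(2+2, 9+0) = 9
r[3] = max(2+9, 9+2, 6+0) = 11
r[4] = max(2+11, 9+9, 6+2, 16+0) = 18
r[5] = max(2+18, 9+11, 6+9, 16+2, 25+0) = 25
r[6] = max(2+25, 9+18, 6+11, 16+9, 25+2, 20+0) = 27
r[7] = max(2+27, 9+25, 6+18, …, 20+2, 32+0) = 34
One optimal cutting: 5 + 2 → $25 + $9 = $34.

34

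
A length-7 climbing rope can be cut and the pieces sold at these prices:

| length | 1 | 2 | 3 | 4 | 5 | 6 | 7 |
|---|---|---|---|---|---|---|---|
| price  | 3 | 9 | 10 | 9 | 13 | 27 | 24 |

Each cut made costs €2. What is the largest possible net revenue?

28

Let v[k] be the best obtainable value from length k. For each k, try every first piece i and keep the best of price[i] + v[k−i] minus the 2 cut fee when i<k.
v[1] = 3
v[2] = 9
v[3] = 10  (first piece 1, then v[2]=9)
v[4] = 16  (first piece 2, then v[2]=9)
v[5] = 17  (first piece 1, then v[4]=16)
v[6] = 27
v[7] = 28  (first piece 1, then v[6]=27)
One optimal plan: pieces 6 + 1 (1 cut) → €30 − €2 = €28.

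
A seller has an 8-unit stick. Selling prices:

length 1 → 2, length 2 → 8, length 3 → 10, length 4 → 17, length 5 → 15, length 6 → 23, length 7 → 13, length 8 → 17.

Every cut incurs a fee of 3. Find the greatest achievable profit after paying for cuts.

31

Build net[k] bottom-up: net[k] = max over allowed piece i of (p[i] + net[k−i]) − 3 per cut.
net[1] = 2
net[2] = 8
net[3] = 10
net[4] = 17
net[5] = 16  (first piece 1, then net[4]=17)
net[6] = 23
net[7] = 24  (first piece 3, then net[4]=17)
net[8] = 31  (first piece 4, then net[4]=17)
One optimal plan: pieces 4 + 4 (1 cut) → 34 − 3 = 31.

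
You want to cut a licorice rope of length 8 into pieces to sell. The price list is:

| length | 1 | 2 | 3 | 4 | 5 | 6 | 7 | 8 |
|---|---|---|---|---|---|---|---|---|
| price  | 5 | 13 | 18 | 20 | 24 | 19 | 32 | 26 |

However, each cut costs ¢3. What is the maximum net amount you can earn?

Build net[k] bottom-up: net[k] = max over allowed piece i of (p[i] + net[k−i]) − 3 per cut.
net[1] = 5
net[2] = max(5+5-3, 13+0) = 13
net[3] = max(5+13-3, 13+5-3, 18+0) = 18
net[4] = max(5+18-3, 13+13-3, 18+5-3, 20+0) = 23
net[5] = max(5+23-3, 13+18-3, 18+13-3, 20+5-3, 24+0) = 28
net[6] = max(5+28-3, 13+23-3, 18+18-3, 20+13-3, 24+5-3, 19+0) = 33
net[7] = max(5+33-3, 13+28-3, 18+23-3, …, 19+5-3, 32+0) = 38
net[8] = max(5+38-3, 13+33-3, 18+28-3, …, 32+5-3, 26+0) = 43
One optimal plan: pieces 2 + 2 + 2 + 2 (3 cuts) → ¢52 − ¢9 = ¢43.

43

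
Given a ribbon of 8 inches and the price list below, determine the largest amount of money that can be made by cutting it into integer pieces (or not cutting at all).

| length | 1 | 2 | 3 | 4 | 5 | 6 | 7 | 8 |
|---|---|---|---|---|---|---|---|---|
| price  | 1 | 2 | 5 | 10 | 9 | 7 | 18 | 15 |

20

Let R[k] be the best obtainable value from length k. For each k, try every first piece i and keep the best of price[i] + R[k−i].
R[1] = 1
R[2] = max(1+1, 2+0) = 2
R[3] = max(1+2, 2+1, 5+0) = 5
R[4] = max(1+5, 2+2, 5+1, 10+0) = 10
R[5] = max(1+10, 2+5, 5+2, 10+1, 9+0) = 11
R[6] = max(1+11, 2+10, 5+5, 10+2, 9+1, 7+0) = 12
R[7] = max(1+12, 2+11, 5+10, …, 7+1, 18+0) = 18
R[8] = max(1+18, 2+12, 5+11, …, 18+1, 15+0) = 20
One optimal cutting: 4 + 4 → ¢10 + ¢10 = ¢20.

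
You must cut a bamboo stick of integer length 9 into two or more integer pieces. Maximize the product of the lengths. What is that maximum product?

27

Fill P[k] for k=2..9: at each k try every first piece i and multiply by the better of (k−i) uncut or P[k−i].
P[2] = 1·max(1,0) = 1·1 = 1
P[3] = 1·max(2,1) = 1·2 = 2
P[4] = 2·max(2,1) = 2·2 = 4
P[5] = 2·max(3,2) = 2·3 = 6
P[6] = 3·max(3,2) = 3·3 = 9
P[7] = 2·max(5,6) = 2·6 = 12
P[8] = 2·max(6,9) = 2·9 = 18
P[9] = 3·max(6,9) = 3·9 = 27
One optimal split: 3 + 3 + 3; product 3·3·3 = 27.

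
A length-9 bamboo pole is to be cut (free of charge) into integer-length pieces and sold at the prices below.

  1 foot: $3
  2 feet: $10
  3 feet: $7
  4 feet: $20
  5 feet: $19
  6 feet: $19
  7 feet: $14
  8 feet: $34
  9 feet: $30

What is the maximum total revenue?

43

Let R[k] be the best obtainable value from length k. For each k, try every first piece i and keep the best of price[i] + R[k−i].
R[1] = 3
R[2] = 10
R[3] = 13  (first piece 1, then R[2]=10)
R[4] = 20  (first piece 2, then R[2]=10)
R[5] = 23  (first piece 1, then R[4]=20)
R[6] = 30  (first piece 2, then R[4]=20)
R[7] = 33  (first piece 1, then R[6]=30)
R[8] = 40  (first piece 2, then R[6]=30)
R[9] = 43  (first piece 1, then R[8]=40)
One optimal cutting: 2 + 2 + 2 + 2 + 1 → $10 + $10 + $10 + $10 + $3 = $43.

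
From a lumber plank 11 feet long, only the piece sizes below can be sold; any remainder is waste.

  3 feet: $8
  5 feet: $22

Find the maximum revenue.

44

Build f[k] bottom-up: f[k] = max over allowed piece i of (p[i] + f[k−i]).
f[1] = 0
f[2] = 0
f[3] = 8
f[4] = 8
f[5] = max(8+0, 22+0) = 22
f[6] = max(8+8, 22+0) = 22
f[7] = max(8+8, 22+0) = 22
f[8] = max(8+22, 22+8) = 30
f[9] = max(8+22, 22+8) = 30
f[10] = max(8+22, 22+22) = 44
f[11] = max(8+30, 22+22) = 44
One optimal cutting: pieces 5 + 5 with 1 foot of scrap → $44.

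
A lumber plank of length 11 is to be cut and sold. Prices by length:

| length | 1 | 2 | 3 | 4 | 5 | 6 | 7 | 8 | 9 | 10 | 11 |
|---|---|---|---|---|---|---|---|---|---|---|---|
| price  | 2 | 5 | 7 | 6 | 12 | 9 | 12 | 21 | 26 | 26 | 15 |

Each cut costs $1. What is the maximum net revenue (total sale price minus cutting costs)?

30

Consider every possible first cut. net[k] is the best of p[i]+net[k−i] over all sellable i≤k, charging 1 whenever i<k.
net[1] = 2
net[2] = 5
net[3] = 7
net[4] = 9  (first piece 2, then net[2]=5)
net[5] = 12
net[6] = 13  (first piece 1, then net[5]=12)
net[7] = 16  (first piece 2, then net[5]=12)
net[8] = 21
net[9] = 26
net[10] = 27  (first piece 1, then net[9]=26)
net[11] = 30  (first piece 2, then net[9]=26)
One optimal plan: pieces 9 + 2 (1 cut) → $31 − $1 = $30.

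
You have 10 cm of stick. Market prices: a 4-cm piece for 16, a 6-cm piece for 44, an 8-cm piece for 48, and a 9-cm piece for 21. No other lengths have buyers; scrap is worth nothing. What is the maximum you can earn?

60

Build f[k] bottom-up: f[k] = max over allowed piece i of (p[i] + f[k−i]).
f[1] = 0
f[2] = 0
f[3] = 0
f[4] = 16
f[5] = 16
f[6] = max(16+0, 44+0) = 44
f[7] = max(16+0, 44+0) = 44
f[8] = max(16+16, 44+0, 48+0) = 48
f[9] = max(16+16, 44+0, 48+0, 21+0) = 48
f[10] = max(16+44, 44+16, 48+0, 21+0) = 60
One optimal cutting: 6 + 4 → 60.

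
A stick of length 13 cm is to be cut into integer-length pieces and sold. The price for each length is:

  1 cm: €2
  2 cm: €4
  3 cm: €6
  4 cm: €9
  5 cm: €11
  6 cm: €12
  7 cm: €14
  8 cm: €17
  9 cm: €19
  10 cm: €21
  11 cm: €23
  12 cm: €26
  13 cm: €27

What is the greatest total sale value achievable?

Build v[k] bottom-up: v[k] = max over allowed piece i of (p[i] + v[k−i]).
v[1] = 2
v[2] = max(2+2, 4+0) = 4
v[3] = max(2+4, 4+2, 6+0) = 6
v[4] = max(2+6, 4+4, 6+2, 9+0) = 9
v[5] = max(2+9, 4+6, 6+4, 9+2, 11+0) = 11
v[6] = max(2+11, 4+9, 6+6, 9+4, 11+2, 12+0) = 13
v[7] = max(2+13, 4+11, 6+9, …, 12+2, 14+0) = 15
v[8] = max(2+15, 4+13, 6+11, …, 14+2, 17+0) = 18
v[9] = max(2+18, 4+15, 6+13, …, 17+2, 19+0) = 20
v[10] = max(2+20, 4+18, 6+15, …, 19+2, 21+0) = 22
v[11] = max(2+22, 4+20, 6+18, …, 21+2, 23+0) = 24
v[12] = max(2+24, 4+22, 6+20, …, 23+2, 26+0) = 27
v[13] = max(2+27, 4+24, 6+22, …, 26+2, 27+0) = 29
One optimal cutting: 4 + 4 + 4 + 1 → €9 + €9 + €9 + €2 = €29.

29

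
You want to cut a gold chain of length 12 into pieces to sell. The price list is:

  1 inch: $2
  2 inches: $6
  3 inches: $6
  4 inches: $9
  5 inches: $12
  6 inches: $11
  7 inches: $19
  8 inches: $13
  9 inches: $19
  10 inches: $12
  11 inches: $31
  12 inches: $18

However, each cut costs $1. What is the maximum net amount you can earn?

Let v[k] be the best obtainable value from length k. For each k, try every first piece i and keep the best of price[i] + v[k−i] minus the 1 cut fee when i<k.
v[1] = 2
v[2] = max(2+2-1, 6+0) = 6
v[3] = max(2+6-1, 6+2-1, 6+0) = 7
v[4] = max(2+7-1, 6+6-1, 6+2-1, 9+0) = 11
v[5] = max(2+11-1, 6+7-1, 6+6-1, 9+2-1, 12+0) = 12
v[6] = max(2+12-1, 6+11-1, 6+7-1, 9+6-1, 12+2-1, 11+0) = 16
v[7] = max(2+16-1, 6+12-1, 6+11-1, …, 11+2-1, 19+0) = 19
v[8] = max(2+19-1, 6+16-1, 6+12-1, …, 19+2-1, 13+0) = 21
v[9] = max(2+21-1, 6+19-1, 6+16-1, …, 13+2-1, 19+0) = 24
v[10] = max(2+24-1, 6+21-1, 6+19-1, …, 19+2-1, 12+0) = 26
v[11] = max(2+26-1, 6+24-1, 6+21-1, …, 12+2-1, 31+0) = 31
v[12] = max(2+31-1, 6+26-1, 6+24-1, …, 31+2-1, 18+0) = 32
One optimal plan: pieces 11 + 1 (1 cut) → $33 − $1 = $32.

32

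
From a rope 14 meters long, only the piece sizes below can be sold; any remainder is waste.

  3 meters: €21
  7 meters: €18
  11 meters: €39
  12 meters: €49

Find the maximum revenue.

84

Build best[k] bottom-up: best[k] = max over allowed piece i of (p[i] + best[k−i]).
best[1] = 0
best[2] = 0
best[3] = 21
best[4] = 21
best[5] = 21
best[6] = 42  (first piece 3, then best[3]=21)
best[7] = max(21+21, 18+0) = 42
best[8] = max(21+21, 18+0) = 42
best[9] = max(21+42, 18+0) = 63
best[10] = max(21+42, 18+21) = 63
best[11] = max(21+42, 18+21, 39+0) = 63
best[12] = max(21+63, 18+21, 39+0, 49+0) = 84
best[13] = max(21+63, 18+42, 39+0, 49+0) = 84
best[14] = max(21+63, 18+42, 39+21, 49+0) = 84
One optimal cutting: pieces 3 + 3 + 3 + 3 with 2 meters of scrap → €84.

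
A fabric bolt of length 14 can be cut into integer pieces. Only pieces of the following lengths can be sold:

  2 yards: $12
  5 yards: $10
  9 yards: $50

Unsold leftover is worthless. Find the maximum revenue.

84

Consider every possible first cut. f[k] is the best of p[i]+f[k−i] over all sellable i≤k.
f[1] = 0
f[2] = 12
f[3] = 12
f[4] = 24  (first piece 2, then f[2]=12)
f[5] = max(12+12, 10+0) = 24
f[6] = max(12+24, 10+0) = 36
f[7] = max(12+24, 10+12) = 36
f[8] = max(12+36, 10+12) = 48
f[9] = max(12+36, 10+24, 50+0) = 50
f[10] = max(12+48, 10+24, 50+0) = 60
f[11] = max(12+50, 10+36, 50+12) = 62
f[12] = max(12+60, 10+36, 50+12) = 72
f[13] = max(12+62, 10+48, 50+24) = 74
f[14] = max(12+72, 10+50, 50+24) = 84
One optimal cutting: 2 + 2 + 2 + 2 + 2 + 2 + 2 → $84.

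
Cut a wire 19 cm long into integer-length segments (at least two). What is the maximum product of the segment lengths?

972

Let P[k] be the best product for length k (with at least one cut). For each first piece i, the rest contributes max(k−i, P[k−i]).
P[2] = 1*max(1,0) = 1*1 = 1
P[3] = 1*max(2,1) = 1*2 = 2
P[4] = 2*max(2,1) = 2*2 = 4
P[5] = 2*max(3,2) = 2*3 = 6
P[6] = 3*max(3,2) = 3*3 = 9
P[7] = 2*max(5,6) = 2*6 = 12
P[8] = 2*max(6,9) = 2*9 = 18
P[9] = 3*max(6,9) = 3*9 = 27
P[10] = 2*max(8,18) = 2*18 = 36
P[11] = 2*max(9,27) = 2*27 = 54
P[12] = 3*max(9,27) = 3*27 = 81
P[13] = 2*max(11,54) = 2*54 = 108
P[14] = 2*max(12,81) = 2*81 = 162
P[15] = 3*max(12,81) = 3*81 = 243
P[16] = 2*max(14,162) = 2*162 = 324
P[17] = 2*max(15,243) = 2*243 = 486
P[18] = 3*max(15,243) = 3*243 = 729
P[19] = 2*max(17,486) = 2*486 = 972
One optimal split: 3 + 3 + 3 + 3 + 3 + 2 + 2; product 3*3*3*3*3*2*2 = 972.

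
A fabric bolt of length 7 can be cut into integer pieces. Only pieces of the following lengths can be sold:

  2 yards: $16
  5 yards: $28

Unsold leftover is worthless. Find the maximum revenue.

Consider every possible first cut. r[k] is the best of p[i]+r[k−i] over all sellable i≤k.
r[1] = 0
r[2] = 16
r[3] = 16
r[4] = 32  (first piece 2, then r[2]=16)
r[5] = 32
r[6] = 48  (first piece 2, then r[4]=32)
r[7] = 48
One optimal cutting: pieces 2 + 2 + 2 with 1 yard of scrap → $48.

48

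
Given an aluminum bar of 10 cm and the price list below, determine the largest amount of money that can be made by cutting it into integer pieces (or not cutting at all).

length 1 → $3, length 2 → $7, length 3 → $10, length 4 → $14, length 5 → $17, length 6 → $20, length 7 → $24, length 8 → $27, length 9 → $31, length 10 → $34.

35

Consider every possible first cut. best[k] is the best of p[i]+best[k−i] over all sellable i≤k.
best[1] = 3
best[2] = 7
best[3] = 10  (first piece 1, then best[2]=7)
best[4] = 14  (first piece 2, then best[2]=7)
best[5] = 17  (first piece 1, then best[4]=14)
best[6] = 21  (first piece 2, then best[4]=14)
best[7] = 24  (first piece 1, then best[6]=21)
best[8] = 28  (first piece 2, then best[6]=21)
best[9] = 31  (first piece 1, then best[8]=28)
best[10] = 35  (first piece 2, then best[8]=28)
One optimal cutting: 2 + 2 + 2 + 2 + 2 → $7 + $7 + $7 + $7 + $7 = $35.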